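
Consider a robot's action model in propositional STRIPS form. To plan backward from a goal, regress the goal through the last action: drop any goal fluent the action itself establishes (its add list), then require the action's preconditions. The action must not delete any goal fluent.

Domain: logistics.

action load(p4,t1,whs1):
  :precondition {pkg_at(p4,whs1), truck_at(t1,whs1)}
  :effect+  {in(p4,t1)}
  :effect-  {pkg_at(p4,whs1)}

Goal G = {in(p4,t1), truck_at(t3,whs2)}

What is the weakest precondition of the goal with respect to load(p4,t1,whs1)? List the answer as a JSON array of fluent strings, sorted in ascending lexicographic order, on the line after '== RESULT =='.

Compute (G \ add) ∪ pre:
  G ∩ del = {}  (empty — regression defined)
  G \ add = {in(p4,t1), truck_at(t3,whs2)} \ {in(p4,t1)} = {truck_at(t3,whs2)}
  ∪ pre   = {truck_at(t3,whs2)} ∪ {pkg_at(p4,whs1), truck_at(t1,whs1)}
          = {pkg_at(p4,whs1), truck_at(t1,whs1), truck_at(t3,whs2)}

== RESULT ==
["pkg_at(p4,whs1)", "truck_at(t1,whs1)", "truck_at(t3,whs2)"]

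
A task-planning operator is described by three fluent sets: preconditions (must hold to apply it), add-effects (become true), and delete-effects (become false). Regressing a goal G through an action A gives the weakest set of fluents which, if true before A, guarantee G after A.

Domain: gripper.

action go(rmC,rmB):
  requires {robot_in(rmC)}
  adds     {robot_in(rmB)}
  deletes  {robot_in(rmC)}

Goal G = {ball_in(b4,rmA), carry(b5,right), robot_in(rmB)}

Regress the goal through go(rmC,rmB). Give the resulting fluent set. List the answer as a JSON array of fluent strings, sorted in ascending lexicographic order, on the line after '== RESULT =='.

Compute (G \ add) ∪ pre:
  G ∩ del = {}  (empty — regression defined)
  G \ add = {ball_in(b4,rmA), carry(b5,right), robot_in(rmB)} \ {robot_in(rmB)} = {ball_in(b4,rmA), carry(b5,right)}
  ∪ pre   = {ball_in(b4,rmA), carry(b5,right)} ∪ {robot_in(rmC)}
          = {ball_in(b4,rmA), carry(b5,right), robot_in(rmC)}

== RESULT ==
["ball_in(b4,rmA)", "carry(b5,right)", "robot_in(rmC)"]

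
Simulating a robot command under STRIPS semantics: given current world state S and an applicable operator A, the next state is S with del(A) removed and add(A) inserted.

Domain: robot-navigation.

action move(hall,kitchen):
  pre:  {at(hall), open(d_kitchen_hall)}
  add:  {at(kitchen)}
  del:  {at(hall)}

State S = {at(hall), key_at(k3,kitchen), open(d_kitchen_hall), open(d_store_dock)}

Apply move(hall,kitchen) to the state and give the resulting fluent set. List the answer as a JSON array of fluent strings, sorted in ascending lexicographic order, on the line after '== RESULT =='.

Progress:
  pre ⊆ S: {at(hall), open(d_kitchen_hall)} ⊆ S  — applicable
  S \ del = {key_at(k3,kitchen), open(d_kitchen_hall), open(d_store_dock)}
  ∪ add   = {at(kitchen), key_at(k3,kitchen), open(d_kitchen_hall), open(d_store_dock)}

== RESULT ==
["at(kitchen)", "key_at(k3,kitchen)", "open(d_kitchen_hall)", "open(d_store_dock)"]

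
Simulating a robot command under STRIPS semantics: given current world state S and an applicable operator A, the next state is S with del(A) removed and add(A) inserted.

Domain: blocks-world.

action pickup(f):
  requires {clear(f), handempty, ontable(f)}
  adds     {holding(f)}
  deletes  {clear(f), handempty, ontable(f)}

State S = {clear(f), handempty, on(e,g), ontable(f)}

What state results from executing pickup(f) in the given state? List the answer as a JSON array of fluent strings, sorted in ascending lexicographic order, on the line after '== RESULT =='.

Progress:
  pre ⊆ S: {clear(f), handempty, ontable(f)} ⊆ S  — applicable
  S \ del = {on(e,g)}
  ∪ add   = {holding(f), on(e,g)}

== RESULT ==
["holding(f)", "on(e,g)"]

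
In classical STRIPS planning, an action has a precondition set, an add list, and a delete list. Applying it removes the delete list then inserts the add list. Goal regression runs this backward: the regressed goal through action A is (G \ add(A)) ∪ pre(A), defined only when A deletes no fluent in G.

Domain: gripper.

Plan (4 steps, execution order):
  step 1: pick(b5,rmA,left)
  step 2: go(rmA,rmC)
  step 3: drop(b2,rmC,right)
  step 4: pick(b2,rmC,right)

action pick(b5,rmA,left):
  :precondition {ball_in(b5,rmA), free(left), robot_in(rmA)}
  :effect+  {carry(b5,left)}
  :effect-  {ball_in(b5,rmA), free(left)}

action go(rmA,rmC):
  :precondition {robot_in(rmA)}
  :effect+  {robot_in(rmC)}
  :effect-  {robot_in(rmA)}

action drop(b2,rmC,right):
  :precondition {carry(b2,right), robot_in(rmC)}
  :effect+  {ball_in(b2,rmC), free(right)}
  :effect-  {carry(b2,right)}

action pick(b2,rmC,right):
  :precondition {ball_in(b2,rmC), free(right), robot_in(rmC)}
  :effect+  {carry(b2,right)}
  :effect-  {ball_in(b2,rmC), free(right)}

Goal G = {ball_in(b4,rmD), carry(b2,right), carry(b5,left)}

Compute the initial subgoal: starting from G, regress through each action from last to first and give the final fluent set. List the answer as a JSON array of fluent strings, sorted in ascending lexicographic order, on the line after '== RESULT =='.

Regress step by step:
  through step 4 (pick(b2,rmC,right)): drop {carry(b2,right)}, keep {ball_in(b4,rmD), carry(b5,left)}, require {ball_in(b2,rmC), free(right), robot_in(rmC)}
    → {ball_in(b2,rmC), ball_in(b4,rmD), carry(b5,left), free(right), robot_in(rmC)}
  through step 3 (drop(b2,rmC,right)): drop {ball_in(b2,rmC), free(right)}, keep {ball_in(b4,rmD), carry(b5,left), robot_in(rmC)}, require {carry(b2,right), robot_in(rmC)}
    → {ball_in(b4,rmD), carry(b2,right), carry(b5,left), robot_in(rmC)}
  through step 2 (go(rmA,rmC)): drop {robot_in(rmC)}, keep {ball_in(b4,rmD), carry(b2,right), carry(b5,left)}, require {robot_in(rmA)}
    → {ball_in(b4,rmD), carry(b2,right), carry(b5,left), robot_in(rmA)}
  through step 1 (pick(b5,rmA,left)): drop {carry(b5,left)}, keep {ball_in(b4,rmD), carry(b2,right), robot_in(rmA)}, require {ball_in(b5,rmA), free(left), robot_in(rmA)}
    → {ball_in(b4,rmD), ball_in(b5,rmA), carry(b2,right), free(left), robot_in(rmA)}

== RESULT ==
["ball_in(b4,rmD)", "ball_in(b5,rmA)", "carry(b2,right)", "free(left)", "robot_in(rmA)"]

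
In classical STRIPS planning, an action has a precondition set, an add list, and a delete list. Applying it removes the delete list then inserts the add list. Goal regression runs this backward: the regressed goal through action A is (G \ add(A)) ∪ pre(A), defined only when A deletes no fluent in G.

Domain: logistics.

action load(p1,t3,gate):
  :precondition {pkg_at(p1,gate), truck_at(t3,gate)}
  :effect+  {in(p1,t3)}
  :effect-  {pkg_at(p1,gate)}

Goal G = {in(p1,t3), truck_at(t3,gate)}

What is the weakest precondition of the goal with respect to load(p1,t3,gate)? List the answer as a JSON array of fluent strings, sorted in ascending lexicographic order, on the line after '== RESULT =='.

Compute (G \ add) ∪ pre:
  G ∩ del = {}  (empty — regression defined)
  G \ add = {in(p1,t3), truck_at(t3,gate)} \ {in(p1,t3)} = {truck_at(t3,gate)}
  ∪ pre   = {truck_at(t3,gate)} ∪ {pkg_at(p1,gate), truck_at(t3,gate)}
          = {pkg_at(p1,gate), truck_at(t3,gate)}

== RESULT ==
["pkg_at(p1,gate)", "truck_at(t3,gate)"]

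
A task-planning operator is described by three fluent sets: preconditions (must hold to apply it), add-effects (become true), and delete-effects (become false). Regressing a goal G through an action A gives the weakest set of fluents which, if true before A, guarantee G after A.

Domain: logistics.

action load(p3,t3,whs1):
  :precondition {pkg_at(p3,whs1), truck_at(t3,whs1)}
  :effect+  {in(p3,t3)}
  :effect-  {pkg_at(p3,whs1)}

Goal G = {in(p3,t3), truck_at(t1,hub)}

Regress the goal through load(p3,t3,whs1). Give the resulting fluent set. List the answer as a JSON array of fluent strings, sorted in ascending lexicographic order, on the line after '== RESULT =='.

Compute (G \ add) ∪ pre:
  G ∩ del = {}  (empty — regression defined)
  G \ add = {in(p3,t3), truck_at(t1,hub)} \ {in(p3,t3)} = {truck_at(t1,hub)}
  ∪ pre   = {truck_at(t1,hub)} ∪ {pkg_at(p3,whs1), truck_at(t3,whs1)}
          = {pkg_at(p3,whs1), truck_at(t1,hub), truck_at(t3,whs1)}

== RESULT ==
["pkg_at(p3,whs1)", "truck_at(t1,hub)", "truck_at(t3,whs1)"]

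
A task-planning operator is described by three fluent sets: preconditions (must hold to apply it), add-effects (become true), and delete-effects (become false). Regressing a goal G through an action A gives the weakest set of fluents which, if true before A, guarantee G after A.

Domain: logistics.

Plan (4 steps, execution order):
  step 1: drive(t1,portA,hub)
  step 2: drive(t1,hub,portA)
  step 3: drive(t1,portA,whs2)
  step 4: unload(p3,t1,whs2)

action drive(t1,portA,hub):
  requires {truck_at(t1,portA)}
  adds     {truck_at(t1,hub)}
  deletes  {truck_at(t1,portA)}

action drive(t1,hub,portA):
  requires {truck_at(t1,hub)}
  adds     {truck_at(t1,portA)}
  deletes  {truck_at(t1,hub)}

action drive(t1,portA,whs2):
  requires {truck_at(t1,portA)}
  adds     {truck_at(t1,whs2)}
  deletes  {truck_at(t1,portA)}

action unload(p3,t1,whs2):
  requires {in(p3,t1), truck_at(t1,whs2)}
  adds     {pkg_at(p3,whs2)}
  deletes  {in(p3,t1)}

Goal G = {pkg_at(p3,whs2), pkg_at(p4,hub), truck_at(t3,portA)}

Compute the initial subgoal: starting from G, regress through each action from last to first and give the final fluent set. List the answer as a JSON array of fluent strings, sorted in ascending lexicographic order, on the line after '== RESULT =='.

Work backward from the goal:
  through step 4 (unload(p3,t1,whs2)): drop {pkg_at(p3,whs2)}, keep {pkg_at(p4,hub), truck_at(t3,portA)}, require {in(p3,t1), truck_at(t1,whs2)}
    → {in(p3,t1), pkg_at(p4,hub), truck_at(t1,whs2), truck_at(t3,portA)}
  through step 3 (drive(t1,portA,whs2)): drop {truck_at(t1,whs2)}, keep {in(p3,t1), pkg_at(p4,hub), truck_at(t3,portA)}, require {truck_at(t1,portA)}
    → {in(p3,t1), pkg_at(p4,hub), truck_at(t1,portA), truck_at(t3,portA)}
  through step 2 (drive(t1,hub,portA)): drop {truck_at(t1,portA)}, keep {in(p3,t1), pkg_at(p4,hub), truck_at(t3,portA)}, require {truck_at(t1,hub)}
    → {in(p3,t1), pkg_at(p4,hub), truck_at(t1,hub), truck_at(t3,portA)}
  through step 1 (drive(t1,portA,hub)): drop {truck_at(t1,hub)}, keep {in(p3,t1), pkg_at(p4,hub), truck_at(t3,portA)}, require {truck_at(t1,portA)}
    → {in(p3,t1), pkg_at(p4,hub), truck_at(t1,portA), truck_at(t3,portA)}

== RESULT ==
["in(p3,t1)", "pkg_at(p4,hub)", "truck_at(t1,portA)", "truck_at(t3,portA)"]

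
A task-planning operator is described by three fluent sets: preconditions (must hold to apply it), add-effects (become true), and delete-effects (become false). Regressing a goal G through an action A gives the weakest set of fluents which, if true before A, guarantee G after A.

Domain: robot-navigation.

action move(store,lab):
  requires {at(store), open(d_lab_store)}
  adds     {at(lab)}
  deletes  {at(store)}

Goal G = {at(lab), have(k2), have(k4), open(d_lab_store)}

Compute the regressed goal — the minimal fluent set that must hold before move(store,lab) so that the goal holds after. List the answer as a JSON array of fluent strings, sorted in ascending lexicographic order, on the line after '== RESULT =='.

Regress:
  G ∩ del = {}  (empty — regression defined)
  G \ add = {at(lab), have(k2), have(k4), open(d_lab_store)} \ {at(lab)} = {have(k2), have(k4), open(d_lab_store)}
  ∪ pre   = {have(k2), have(k4), open(d_lab_store)} ∪ {at(store), open(d_lab_store)}
          = {at(store), have(k2), have(k4), open(d_lab_store)}

== RESULT ==
["at(store)", "have(k2)", "have(k4)", "open(d_lab_store)"]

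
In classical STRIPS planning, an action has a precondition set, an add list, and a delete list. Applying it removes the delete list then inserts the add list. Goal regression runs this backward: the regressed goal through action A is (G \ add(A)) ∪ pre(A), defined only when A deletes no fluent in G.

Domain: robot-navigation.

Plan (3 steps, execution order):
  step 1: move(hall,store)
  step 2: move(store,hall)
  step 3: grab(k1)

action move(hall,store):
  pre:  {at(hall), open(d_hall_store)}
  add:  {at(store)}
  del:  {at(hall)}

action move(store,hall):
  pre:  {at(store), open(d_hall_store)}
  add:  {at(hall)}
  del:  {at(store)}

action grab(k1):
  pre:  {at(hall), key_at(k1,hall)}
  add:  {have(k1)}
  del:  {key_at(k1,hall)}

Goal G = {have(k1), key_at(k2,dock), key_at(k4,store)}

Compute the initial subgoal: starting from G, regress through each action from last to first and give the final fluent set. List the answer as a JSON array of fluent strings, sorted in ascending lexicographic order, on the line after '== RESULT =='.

Work backward from the goal:
  through step 3 (grab(k1)): drop {have(k1)}, keep {key_at(k2,dock), key_at(k4,store)}, require {at(hall), key_at(k1,hall)}
    → {at(hall), key_at(k1,hall), key_at(k2,dock), key_at(k4,store)}
  through step 2 (move(store,hall)): drop {at(hall)}, keep {key_at(k1,hall), key_at(k2,dock), key_at(k4,store)}, require {at(store), open(d_hall_store)}
    → {at(store), key_at(k1,hall), key_at(k2,dock), key_at(k4,store), open(d_hall_store)}
  through step 1 (move(hall,store)): drop {at(store)}, keep {key_at(k1,hall), key_at(k2,dock), key_at(k4,store), open(d_hall_store)}, require {at(hall), open(d_hall_store)}
    → {at(hall), key_at(k1,hall), key_at(k2,dock), key_at(k4,store), open(d_hall_store)}

== RESULT ==
["at(hall)", "key_at(k1,hall)", "key_at(k2,dock)", "key_at(k4,store)", "open(d_hall_store)"]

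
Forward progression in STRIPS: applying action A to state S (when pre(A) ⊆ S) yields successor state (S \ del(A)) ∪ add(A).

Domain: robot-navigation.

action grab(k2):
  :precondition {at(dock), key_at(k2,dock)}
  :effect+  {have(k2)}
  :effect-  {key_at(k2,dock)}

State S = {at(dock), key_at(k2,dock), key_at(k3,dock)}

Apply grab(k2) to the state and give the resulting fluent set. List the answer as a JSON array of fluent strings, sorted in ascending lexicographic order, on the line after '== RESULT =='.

Compute (S \ del) ∪ add:
  pre ⊆ S: {at(dock), key_at(k2,dock)} ⊆ S  — applicable
  S \ del = {at(dock), key_at(k3,dock)}
  ∪ add   = {at(dock), have(k2), key_at(k3,dock)}

== RESULT ==
["at(dock)", "have(k2)", "key_at(k3,dock)"]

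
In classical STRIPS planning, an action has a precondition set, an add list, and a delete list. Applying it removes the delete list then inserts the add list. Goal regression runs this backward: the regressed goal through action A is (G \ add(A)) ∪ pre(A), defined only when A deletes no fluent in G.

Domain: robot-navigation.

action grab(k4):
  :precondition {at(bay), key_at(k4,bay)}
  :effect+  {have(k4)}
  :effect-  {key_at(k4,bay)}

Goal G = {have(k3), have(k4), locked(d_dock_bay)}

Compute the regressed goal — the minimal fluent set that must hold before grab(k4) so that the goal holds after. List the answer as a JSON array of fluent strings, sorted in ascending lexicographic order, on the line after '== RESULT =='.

Regress:
  G ∩ del = {}  (empty — regression defined)
  G \ add = {have(k3), have(k4), locked(d_dock_bay)} \ {have(k4)} = {have(k3), locked(d_dock_bay)}
  ∪ pre   = {have(k3), locked(d_dock_bay)} ∪ {at(bay), key_at(k4,bay)}
          = {at(bay), have(k3), key_at(k4,bay), locked(d_dock_bay)}

== RESULT ==
["at(bay)", "have(k3)", "key_at(k4,bay)", "locked(d_dock_bay)"]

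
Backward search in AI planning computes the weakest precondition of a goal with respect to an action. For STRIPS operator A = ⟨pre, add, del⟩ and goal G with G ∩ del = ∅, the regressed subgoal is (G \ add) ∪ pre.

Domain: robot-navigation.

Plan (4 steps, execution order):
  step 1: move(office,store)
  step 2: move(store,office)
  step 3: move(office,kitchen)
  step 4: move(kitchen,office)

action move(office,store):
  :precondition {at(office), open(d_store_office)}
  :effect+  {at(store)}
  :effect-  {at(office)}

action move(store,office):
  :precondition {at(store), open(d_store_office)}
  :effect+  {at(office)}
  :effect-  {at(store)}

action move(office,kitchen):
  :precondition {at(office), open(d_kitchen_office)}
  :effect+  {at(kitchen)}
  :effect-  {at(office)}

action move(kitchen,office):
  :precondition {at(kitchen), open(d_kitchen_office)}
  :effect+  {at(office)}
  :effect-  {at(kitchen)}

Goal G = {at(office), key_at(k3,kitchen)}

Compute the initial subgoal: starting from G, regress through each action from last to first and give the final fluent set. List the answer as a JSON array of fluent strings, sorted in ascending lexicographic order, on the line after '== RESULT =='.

Work backward from the goal:
  through step 4 (move(kitchen,office)): drop {at(office)}, keep {key_at(k3,kitchen)}, require {at(kitchen), open(d_kitchen_office)}
    → {at(kitchen), key_at(k3,kitchen), open(d_kitchen_office)}
  through step 3 (move(office,kitchen)): drop {at(kitchen)}, keep {key_at(k3,kitchen), open(d_kitchen_office)}, require {at(office), open(d_kitchen_office)}
    → {at(office), key_at(k3,kitchen), open(d_kitchen_office)}
  through step 2 (move(store,office)): drop {at(office)}, keep {key_at(k3,kitchen), open(d_kitchen_office)}, require {at(store), open(d_store_office)}
    → {at(store), key_at(k3,kitchen), open(d_kitchen_office), open(d_store_office)}
  through step 1 (move(office,store)): drop {at(store)}, keep {key_at(k3,kitchen), open(d_kitchen_office), open(d_store_office)}, require {at(office), open(d_store_office)}
    → {at(office), key_at(k3,kitchen), open(d_kitchen_office), open(d_store_office)}

== RESULT ==
["at(office)", "key_at(k3,kitchen)", "open(d_kitchen_office)", "open(d_store_office)"]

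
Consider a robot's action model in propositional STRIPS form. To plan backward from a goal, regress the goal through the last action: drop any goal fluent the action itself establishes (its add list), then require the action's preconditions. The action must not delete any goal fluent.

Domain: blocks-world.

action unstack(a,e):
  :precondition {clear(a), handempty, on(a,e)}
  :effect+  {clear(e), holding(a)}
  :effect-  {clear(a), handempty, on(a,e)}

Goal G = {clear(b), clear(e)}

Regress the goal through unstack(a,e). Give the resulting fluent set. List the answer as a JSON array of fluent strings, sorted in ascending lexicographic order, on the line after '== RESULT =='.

Regress:
  G ∩ del = {}  (empty — regression defined)
  G \ add = {clear(b), clear(e)} \ {clear(e), holding(a)} = {clear(b)}
  ∪ pre   = {clear(b)} ∪ {clear(a), handempty, on(a,e)}
          = {clear(a), clear(b), handempty, on(a,e)}

== RESULT ==
["clear(a)", "clear(b)", "handempty", "on(a,e)"]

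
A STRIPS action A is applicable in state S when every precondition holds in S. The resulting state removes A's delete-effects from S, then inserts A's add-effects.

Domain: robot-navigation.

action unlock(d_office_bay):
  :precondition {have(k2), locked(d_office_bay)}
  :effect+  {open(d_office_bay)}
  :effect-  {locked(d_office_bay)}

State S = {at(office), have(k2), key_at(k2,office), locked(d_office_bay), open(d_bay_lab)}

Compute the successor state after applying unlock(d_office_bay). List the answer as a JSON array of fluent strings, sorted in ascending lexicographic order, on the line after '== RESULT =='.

Compute (S \ del) ∪ add:
  pre ⊆ S: {have(k2), locked(d_office_bay)} ⊆ S  — applicable
  S \ del = {at(office), have(k2), key_at(k2,office), open(d_bay_lab)}
  ∪ add   = {at(office), have(k2), key_at(k2,office), open(d_bay_lab), open(d_office_bay)}

== RESULT ==
["at(office)", "have(k2)", "key_at(k2,office)", "open(d_bay_lab)", "open(d_office_bay)"]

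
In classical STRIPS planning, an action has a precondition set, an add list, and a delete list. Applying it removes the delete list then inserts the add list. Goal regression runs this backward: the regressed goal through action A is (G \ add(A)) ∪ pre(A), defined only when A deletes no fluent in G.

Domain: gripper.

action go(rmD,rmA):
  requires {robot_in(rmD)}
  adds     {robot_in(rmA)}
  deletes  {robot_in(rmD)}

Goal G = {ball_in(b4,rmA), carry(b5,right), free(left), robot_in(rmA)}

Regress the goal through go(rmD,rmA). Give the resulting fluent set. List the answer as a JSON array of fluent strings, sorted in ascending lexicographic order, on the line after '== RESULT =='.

Regress:
  G ∩ del = {}  (empty — regression defined)
  G \ add = {ball_in(b4,rmA), carry(b5,right), free(left), robot_in(rmA)} \ {robot_in(rmA)} = {ball_in(b4,rmA), carry(b5,right), free(left)}
  ∪ pre   = {ball_in(b4,rmA), carry(b5,right), free(left)} ∪ {robot_in(rmD)}
          = {ball_in(b4,rmA), carry(b5,right), free(left), robot_in(rmD)}

== RESULT ==
["ball_in(b4,rmA)", "carry(b5,right)", "free(left)", "robot_in(rmD)"]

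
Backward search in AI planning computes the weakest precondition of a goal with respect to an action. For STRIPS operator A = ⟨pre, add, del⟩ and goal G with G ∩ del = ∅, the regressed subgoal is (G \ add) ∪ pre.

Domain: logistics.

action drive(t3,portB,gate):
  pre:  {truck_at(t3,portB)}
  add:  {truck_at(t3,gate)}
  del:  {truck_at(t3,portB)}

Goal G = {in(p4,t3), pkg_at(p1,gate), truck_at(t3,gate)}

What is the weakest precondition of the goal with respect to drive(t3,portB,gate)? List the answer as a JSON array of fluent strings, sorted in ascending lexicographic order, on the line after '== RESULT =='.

Compute (G \ add) ∪ pre:
  G ∩ del = {}  (empty — regression defined)
  G \ add = {in(p4,t3), pkg_at(p1,gate), truck_at(t3,gate)} \ {truck_at(t3,gate)} = {in(p4,t3), pkg_at(p1,gate)}
  ∪ pre   = {in(p4,t3), pkg_at(p1,gate)} ∪ {truck_at(t3,portB)}
          = {in(p4,t3), pkg_at(p1,gate), truck_at(t3,portB)}

== RESULT ==
["in(p4,t3)", "pkg_at(p1,gate)", "truck_at(t3,portB)"]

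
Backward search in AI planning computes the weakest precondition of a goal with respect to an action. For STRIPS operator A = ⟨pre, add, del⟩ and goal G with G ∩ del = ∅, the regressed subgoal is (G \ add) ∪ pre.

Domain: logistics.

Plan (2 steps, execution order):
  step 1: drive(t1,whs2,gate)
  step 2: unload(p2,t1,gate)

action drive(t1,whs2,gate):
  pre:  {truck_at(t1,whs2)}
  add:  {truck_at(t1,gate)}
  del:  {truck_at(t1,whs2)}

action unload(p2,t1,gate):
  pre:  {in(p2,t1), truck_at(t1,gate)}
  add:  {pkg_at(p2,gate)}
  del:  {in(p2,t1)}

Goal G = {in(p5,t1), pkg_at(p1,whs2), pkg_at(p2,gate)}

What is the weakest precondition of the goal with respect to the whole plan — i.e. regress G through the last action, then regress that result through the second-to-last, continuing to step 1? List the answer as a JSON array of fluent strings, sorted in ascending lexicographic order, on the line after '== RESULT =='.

Regress step by step:
  through step 2 (unload(p2,t1,gate)): drop {pkg_at(p2,gate)}, keep {in(p5,t1), pkg_at(p1,whs2)}, require {in(p2,t1), truck_at(t1,gate)}
    → {in(p2,t1), in(p5,t1), pkg_at(p1,whs2), truck_at(t1,gate)}
  through step 1 (drive(t1,whs2,gate)): drop {truck_at(t1,gate)}, keep {in(p2,t1), in(p5,t1), pkg_at(p1,whs2)}, require {truck_at(t1,whs2)}
    → {in(p2,t1), in(p5,t1), pkg_at(p1,whs2), truck_at(t1,whs2)}

== RESULT ==
["in(p2,t1)", "in(p5,t1)", "pkg_at(p1,whs2)", "truck_at(t1,whs2)"]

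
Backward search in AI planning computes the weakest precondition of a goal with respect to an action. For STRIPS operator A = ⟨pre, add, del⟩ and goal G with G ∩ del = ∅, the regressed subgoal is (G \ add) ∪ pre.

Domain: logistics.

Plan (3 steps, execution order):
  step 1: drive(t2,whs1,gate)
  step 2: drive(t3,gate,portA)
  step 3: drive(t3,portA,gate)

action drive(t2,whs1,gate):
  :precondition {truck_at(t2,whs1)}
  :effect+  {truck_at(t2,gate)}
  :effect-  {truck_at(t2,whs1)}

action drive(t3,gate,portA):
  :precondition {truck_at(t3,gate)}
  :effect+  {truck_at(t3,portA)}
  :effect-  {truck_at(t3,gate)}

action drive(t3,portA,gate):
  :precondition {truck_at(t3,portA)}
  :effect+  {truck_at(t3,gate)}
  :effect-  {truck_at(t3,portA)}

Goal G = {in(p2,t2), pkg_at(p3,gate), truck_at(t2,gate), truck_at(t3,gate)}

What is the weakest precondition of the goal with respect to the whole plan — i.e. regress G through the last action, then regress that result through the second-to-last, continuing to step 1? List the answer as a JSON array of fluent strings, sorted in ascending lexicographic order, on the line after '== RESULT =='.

Work backward from the goal:
  through step 3 (drive(t3,portA,gate)): drop {truck_at(t3,gate)}, keep {in(p2,t2), pkg_at(p3,gate), truck_at(t2,gate)}, require {truck_at(t3,portA)}
    → {in(p2,t2), pkg_at(p3,gate), truck_at(t2,gate), truck_at(t3,portA)}
  through step 2 (drive(t3,gate,portA)): drop {truck_at(t3,portA)}, keep {in(p2,t2), pkg_at(p3,gate), truck_at(t2,gate)}, require {truck_at(t3,gate)}
    → {in(p2,t2), pkg_at(p3,gate), truck_at(t2,gate), truck_at(t3,gate)}
  through step 1 (drive(t2,whs1,gate)): drop {truck_at(t2,gate)}, keep {in(p2,t2), pkg_at(p3,gate), truck_at(t3,gate)}, require {truck_at(t2,whs1)}
    → {in(p2,t2), pkg_at(p3,gate), truck_at(t2,whs1), truck_at(t3,gate)}

== RESULT ==
["in(p2,t2)", "pkg_at(p3,gate)", "truck_at(t2,whs1)", "truck_at(t3,gate)"]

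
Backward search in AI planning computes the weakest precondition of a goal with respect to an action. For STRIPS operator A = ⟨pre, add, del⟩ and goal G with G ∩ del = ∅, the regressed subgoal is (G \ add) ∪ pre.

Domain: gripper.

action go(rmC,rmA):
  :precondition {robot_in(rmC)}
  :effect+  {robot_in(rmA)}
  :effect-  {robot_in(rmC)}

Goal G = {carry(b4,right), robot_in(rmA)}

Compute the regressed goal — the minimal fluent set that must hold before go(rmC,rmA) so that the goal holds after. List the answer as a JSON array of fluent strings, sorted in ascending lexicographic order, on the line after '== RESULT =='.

Compute (G \ add) ∪ pre:
  G ∩ del = {}  (empty — regression defined)
  G \ add = {carry(b4,right), robot_in(rmA)} \ {robot_in(rmA)} = {carry(b4,right)}
  ∪ pre   = {carry(b4,right)} ∪ {robot_in(rmC)}
          = {carry(b4,right), robot_in(rmC)}

== RESULT ==
["carry(b4,right)", "robot_in(rmC)"]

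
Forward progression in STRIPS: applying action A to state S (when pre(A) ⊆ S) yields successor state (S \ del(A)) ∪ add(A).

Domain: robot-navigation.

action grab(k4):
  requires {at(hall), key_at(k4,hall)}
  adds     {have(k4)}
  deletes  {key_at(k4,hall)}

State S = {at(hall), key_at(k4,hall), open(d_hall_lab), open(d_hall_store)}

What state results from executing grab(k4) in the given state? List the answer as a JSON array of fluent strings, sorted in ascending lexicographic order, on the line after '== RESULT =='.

Progress:
  pre ⊆ S: {at(hall), key_at(k4,hall)} ⊆ S  — applicable
  S \ del = {at(hall), open(d_hall_lab), open(d_hall_store)}
  ∪ add   = {at(hall), have(k4), open(d_hall_lab), open(d_hall_store)}

== RESULT ==
["at(hall)", "have(k4)", "open(d_hall_lab)", "open(d_hall_store)"]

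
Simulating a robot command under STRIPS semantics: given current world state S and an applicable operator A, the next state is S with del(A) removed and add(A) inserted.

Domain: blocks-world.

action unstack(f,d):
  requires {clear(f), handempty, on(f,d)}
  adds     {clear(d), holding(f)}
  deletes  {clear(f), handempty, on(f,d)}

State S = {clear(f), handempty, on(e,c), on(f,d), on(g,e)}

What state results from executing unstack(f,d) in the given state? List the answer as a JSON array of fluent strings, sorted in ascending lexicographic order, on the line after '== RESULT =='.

Compute (S \ del) ∪ add:
  pre ⊆ S: {clear(f), handempty, on(f,d)} ⊆ S  — applicable
  S \ del = {on(e,c), on(g,e)}
  ∪ add   = {clear(d), holding(f), on(e,c), on(g,e)}

== RESULT ==
["clear(d)", "holding(f)", "on(e,c)", "on(g,e)"]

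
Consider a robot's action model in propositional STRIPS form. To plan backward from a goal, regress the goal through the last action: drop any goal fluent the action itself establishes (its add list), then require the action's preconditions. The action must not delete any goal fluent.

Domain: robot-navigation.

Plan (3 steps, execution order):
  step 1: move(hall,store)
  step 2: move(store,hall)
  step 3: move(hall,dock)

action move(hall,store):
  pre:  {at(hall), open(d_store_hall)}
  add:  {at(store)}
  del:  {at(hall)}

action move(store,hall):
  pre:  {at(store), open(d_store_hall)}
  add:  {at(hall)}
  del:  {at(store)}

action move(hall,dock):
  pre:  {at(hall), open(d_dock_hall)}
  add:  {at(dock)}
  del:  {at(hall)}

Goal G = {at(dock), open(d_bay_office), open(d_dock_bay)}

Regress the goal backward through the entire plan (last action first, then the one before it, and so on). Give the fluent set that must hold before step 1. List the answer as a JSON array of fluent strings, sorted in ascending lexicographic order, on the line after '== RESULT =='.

Regress step by step:
  through step 3 (move(hall,dock)): drop {at(dock)}, keep {open(d_bay_office), open(d_dock_bay)}, require {at(hall), open(d_dock_hall)}
    → {at(hall), open(d_bay_office), open(d_dock_bay), open(d_dock_hall)}
  through step 2 (move(store,hall)): drop {at(hall)}, keep {open(d_bay_office), open(d_dock_bay), open(d_dock_hall)}, require {at(store), open(d_store_hall)}
    → {at(store), open(d_bay_office), open(d_dock_bay), open(d_dock_hall), open(d_store_hall)}
  through step 1 (move(hall,store)): drop {at(store)}, keep {open(d_bay_office), open(d_dock_bay), open(d_dock_hall), open(d_store_hall)}, require {at(hall), open(d_store_hall)}
    → {at(hall), open(d_bay_office), open(d_dock_bay), open(d_dock_hall), open(d_store_hall)}

== RESULT ==
["at(hall)", "open(d_bay_office)", "open(d_dock_bay)", "open(d_dock_hall)", "open(d_store_hall)"]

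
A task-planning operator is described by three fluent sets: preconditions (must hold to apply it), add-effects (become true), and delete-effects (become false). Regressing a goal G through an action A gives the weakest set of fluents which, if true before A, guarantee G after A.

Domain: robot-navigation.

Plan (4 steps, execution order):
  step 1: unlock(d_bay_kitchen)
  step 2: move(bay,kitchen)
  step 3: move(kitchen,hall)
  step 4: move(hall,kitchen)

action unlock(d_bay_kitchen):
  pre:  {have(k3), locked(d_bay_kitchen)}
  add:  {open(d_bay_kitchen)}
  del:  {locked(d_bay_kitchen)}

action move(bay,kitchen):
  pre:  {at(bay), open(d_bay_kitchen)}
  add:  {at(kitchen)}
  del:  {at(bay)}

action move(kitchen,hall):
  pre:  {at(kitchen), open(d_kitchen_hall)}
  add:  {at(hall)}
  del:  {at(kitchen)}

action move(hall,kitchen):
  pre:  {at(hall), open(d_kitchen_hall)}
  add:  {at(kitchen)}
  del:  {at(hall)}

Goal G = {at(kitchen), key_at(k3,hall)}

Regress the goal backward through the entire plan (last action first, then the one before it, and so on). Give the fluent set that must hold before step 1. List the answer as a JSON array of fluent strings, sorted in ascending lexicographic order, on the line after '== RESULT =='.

Regress step by step:
  through step 4 (move(hall,kitchen)): drop {at(kitchen)}, keep {key_at(k3,hall)}, require {at(hall), open(d_kitchen_hall)}
    → {at(hall), key_at(k3,hall), open(d_kitchen_hall)}
  through step 3 (move(kitchen,hall)): drop {at(hall)}, keep {key_at(k3,hall), open(d_kitchen_hall)}, require {at(kitchen), open(d_kitchen_hall)}
    → {at(kitchen), key_at(k3,hall), open(d_kitchen_hall)}
  through step 2 (move(bay,kitchen)): drop {at(kitchen)}, keep {key_at(k3,hall), open(d_kitchen_hall)}, require {at(bay), open(d_bay_kitchen)}
    → {at(bay), key_at(k3,hall), open(d_bay_kitchen), open(d_kitchen_hall)}
  through step 1 (unlock(d_bay_kitchen)): drop {open(d_bay_kitchen)}, keep {at(bay), key_at(k3,hall), open(d_kitchen_hall)}, require {have(k3), locked(d_bay_kitchen)}
    → {at(bay), have(k3), key_at(k3,hall), locked(d_bay_kitchen), open(d_kitchen_hall)}

== RESULT ==
["at(bay)", "have(k3)", "key_at(k3,hall)", "locked(d_bay_kitchen)", "open(d_kitchen_hall)"]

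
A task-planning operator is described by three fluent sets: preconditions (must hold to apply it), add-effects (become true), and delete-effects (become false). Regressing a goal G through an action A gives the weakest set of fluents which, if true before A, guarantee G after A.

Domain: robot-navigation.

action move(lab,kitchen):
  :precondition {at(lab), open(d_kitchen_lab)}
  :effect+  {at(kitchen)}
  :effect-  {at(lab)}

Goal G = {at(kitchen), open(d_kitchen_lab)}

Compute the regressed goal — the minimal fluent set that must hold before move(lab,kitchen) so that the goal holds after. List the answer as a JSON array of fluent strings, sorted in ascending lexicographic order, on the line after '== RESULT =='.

Compute (G \ add) ∪ pre:
  G ∩ del = {}  (empty — regression defined)
  G \ add = {at(kitchen), open(d_kitchen_lab)} \ {at(kitchen)} = {open(d_kitchen_lab)}
  ∪ pre   = {open(d_kitchen_lab)} ∪ {at(lab), open(d_kitchen_lab)}
          = {at(lab), open(d_kitchen_lab)}

== RESULT ==
["at(lab)", "open(d_kitchen_lab)"]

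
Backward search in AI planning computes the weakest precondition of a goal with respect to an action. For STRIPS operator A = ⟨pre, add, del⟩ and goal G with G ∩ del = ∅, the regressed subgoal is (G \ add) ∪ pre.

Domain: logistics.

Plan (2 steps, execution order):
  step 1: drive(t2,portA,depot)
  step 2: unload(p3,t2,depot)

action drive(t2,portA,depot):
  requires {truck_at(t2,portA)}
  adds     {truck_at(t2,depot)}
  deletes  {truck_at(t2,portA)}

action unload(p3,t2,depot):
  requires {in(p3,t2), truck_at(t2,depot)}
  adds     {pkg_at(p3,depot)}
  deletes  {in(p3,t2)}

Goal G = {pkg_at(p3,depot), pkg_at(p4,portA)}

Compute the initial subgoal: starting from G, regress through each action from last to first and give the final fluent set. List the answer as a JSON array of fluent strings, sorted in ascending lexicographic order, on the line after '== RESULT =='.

Regress step by step:
  through step 2 (unload(p3,t2,depot)): drop {pkg_at(p3,depot)}, keep {pkg_at(p4,portA)}, require {in(p3,t2), truck_at(t2,depot)}
    → {in(p3,t2), pkg_at(p4,portA), truck_at(t2,depot)}
  through step 1 (drive(t2,portA,depot)): drop {truck_at(t2,depot)}, keep {in(p3,t2), pkg_at(p4,portA)}, require {truck_at(t2,portA)}
    → {in(p3,t2), pkg_at(p4,portA), truck_at(t2,portA)}

== RESULT ==
["in(p3,t2)", "pkg_at(p4,portA)", "truck_at(t2,portA)"]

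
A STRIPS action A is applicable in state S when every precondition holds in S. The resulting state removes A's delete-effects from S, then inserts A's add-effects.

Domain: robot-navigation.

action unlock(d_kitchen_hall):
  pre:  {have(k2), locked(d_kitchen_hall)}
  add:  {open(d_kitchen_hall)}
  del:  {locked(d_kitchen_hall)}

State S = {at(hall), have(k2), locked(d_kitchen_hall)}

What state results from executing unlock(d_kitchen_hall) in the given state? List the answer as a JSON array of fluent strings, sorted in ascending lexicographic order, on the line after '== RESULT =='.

Compute (S \ del) ∪ add:
  pre ⊆ S: {have(k2), locked(d_kitchen_hall)} ⊆ S  — applicable
  S \ del = {at(hall), have(k2)}
  ∪ add   = {at(hall), have(k2), open(d_kitchen_hall)}

== RESULT ==
["at(hall)", "have(k2)", "open(d_kitchen_hall)"]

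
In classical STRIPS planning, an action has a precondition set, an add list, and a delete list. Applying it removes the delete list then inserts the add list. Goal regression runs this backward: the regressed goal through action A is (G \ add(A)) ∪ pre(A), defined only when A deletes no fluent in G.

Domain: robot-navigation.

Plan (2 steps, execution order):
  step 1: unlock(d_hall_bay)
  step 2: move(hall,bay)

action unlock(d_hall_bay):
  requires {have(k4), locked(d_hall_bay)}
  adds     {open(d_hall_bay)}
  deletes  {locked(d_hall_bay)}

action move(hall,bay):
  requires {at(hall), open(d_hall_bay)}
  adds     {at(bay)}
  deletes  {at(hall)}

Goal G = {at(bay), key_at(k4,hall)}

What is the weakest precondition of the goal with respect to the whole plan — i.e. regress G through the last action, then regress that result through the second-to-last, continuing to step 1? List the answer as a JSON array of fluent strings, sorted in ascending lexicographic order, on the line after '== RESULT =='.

Work backward from the goal:
  through step 2 (move(hall,bay)): drop {at(bay)}, keep {key_at(k4,hall)}, require {at(hall), open(d_hall_bay)}
    → {at(hall), key_at(k4,hall), open(d_hall_bay)}
  through step 1 (unlock(d_hall_bay)): drop {open(d_hall_bay)}, keep {at(hall), key_at(k4,hall)}, require {have(k4), locked(d_hall_bay)}
    → {at(hall), have(k4), key_at(k4,hall), locked(d_hall_bay)}

== RESULT ==
["at(hall)", "have(k4)", "key_at(k4,hall)", "locked(d_hall_bay)"]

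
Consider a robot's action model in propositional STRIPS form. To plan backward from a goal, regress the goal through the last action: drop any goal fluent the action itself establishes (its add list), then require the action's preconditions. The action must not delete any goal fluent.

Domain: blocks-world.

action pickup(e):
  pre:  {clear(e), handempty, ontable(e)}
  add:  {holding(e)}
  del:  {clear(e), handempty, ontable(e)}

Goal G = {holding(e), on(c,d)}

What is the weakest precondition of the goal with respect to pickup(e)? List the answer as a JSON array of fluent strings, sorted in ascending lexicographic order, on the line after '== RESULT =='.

Regress:
  G ∩ del = {}  (empty — regression defined)
  G \ add = {holding(e), on(c,d)} \ {holding(e)} = {on(c,d)}
  ∪ pre   = {on(c,d)} ∪ {clear(e), handempty, ontable(e)}
          = {clear(e), handempty, on(c,d), ontable(e)}

== RESULT ==
["clear(e)", "handempty", "on(c,d)", "ontable(e)"]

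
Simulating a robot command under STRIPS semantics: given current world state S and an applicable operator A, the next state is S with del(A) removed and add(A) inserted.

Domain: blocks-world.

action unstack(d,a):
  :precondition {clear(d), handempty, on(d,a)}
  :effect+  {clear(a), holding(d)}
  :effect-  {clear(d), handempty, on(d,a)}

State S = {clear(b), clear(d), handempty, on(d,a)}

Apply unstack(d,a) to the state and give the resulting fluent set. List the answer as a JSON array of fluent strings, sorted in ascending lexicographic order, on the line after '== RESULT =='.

Compute (S \ del) ∪ add:
  pre ⊆ S: {clear(d), handempty, on(d,a)} ⊆ S  — applicable
  S \ del = {clear(b)}
  ∪ add   = {clear(a), clear(b), holding(d)}

== RESULT ==
["clear(a)", "clear(b)", "holding(d)"]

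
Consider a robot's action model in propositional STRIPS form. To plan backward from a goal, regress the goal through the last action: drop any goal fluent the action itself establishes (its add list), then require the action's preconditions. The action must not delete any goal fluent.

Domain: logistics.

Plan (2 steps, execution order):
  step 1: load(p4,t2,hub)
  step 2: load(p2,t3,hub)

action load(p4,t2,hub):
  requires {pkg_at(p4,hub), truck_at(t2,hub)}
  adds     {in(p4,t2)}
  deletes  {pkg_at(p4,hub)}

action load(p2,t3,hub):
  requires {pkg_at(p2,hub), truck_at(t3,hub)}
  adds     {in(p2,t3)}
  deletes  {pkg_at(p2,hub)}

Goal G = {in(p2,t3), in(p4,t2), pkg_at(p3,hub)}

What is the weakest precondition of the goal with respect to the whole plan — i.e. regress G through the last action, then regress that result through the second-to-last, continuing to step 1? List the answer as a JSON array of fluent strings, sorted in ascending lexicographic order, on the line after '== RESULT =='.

Regress step by step:
  through step 2 (load(p2,t3,hub)): drop {in(p2,t3)}, keep {in(p4,t2), pkg_at(p3,hub)}, require {pkg_at(p2,hub), truck_at(t3,hub)}
    → {in(p4,t2), pkg_at(p2,hub), pkg_at(p3,hub), truck_at(t3,hub)}
  through step 1 (load(p4,t2,hub)): drop {in(p4,t2)}, keep {pkg_at(p2,hub), pkg_at(p3,hub), truck_at(t3,hub)}, require {pkg_at(p4,hub), truck_at(t2,hub)}
    → {pkg_at(p2,hub), pkg_at(p3,hub), pkg_at(p4,hub), truck_at(t2,hub), truck_at(t3,hub)}

== RESULT ==
["pkg_at(p2,hub)", "pkg_at(p3,hub)", "pkg_at(p4,hub)", "truck_at(t2,hub)", "truck_at(t3,hub)"]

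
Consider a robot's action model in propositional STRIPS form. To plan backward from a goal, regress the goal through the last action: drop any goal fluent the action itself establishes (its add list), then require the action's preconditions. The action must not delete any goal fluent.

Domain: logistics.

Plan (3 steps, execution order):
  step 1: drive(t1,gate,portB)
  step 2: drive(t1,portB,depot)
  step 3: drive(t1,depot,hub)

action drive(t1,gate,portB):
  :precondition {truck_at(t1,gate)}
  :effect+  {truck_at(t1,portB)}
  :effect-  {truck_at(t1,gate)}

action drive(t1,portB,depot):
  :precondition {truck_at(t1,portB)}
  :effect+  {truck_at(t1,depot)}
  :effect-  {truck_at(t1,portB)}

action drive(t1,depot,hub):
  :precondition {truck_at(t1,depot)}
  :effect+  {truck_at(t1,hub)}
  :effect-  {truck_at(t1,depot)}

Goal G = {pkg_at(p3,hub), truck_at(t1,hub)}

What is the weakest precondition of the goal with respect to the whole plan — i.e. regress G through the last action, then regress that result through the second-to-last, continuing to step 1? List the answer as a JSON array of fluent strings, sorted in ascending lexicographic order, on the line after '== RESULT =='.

Work backward from the goal:
  through step 3 (drive(t1,depot,hub)): drop {truck_at(t1,hub)}, keep {pkg_at(p3,hub)}, require {truck_at(t1,depot)}
    → {pkg_at(p3,hub), truck_at(t1,depot)}
  through step 2 (drive(t1,portB,depot)): drop {truck_at(t1,depot)}, keep {pkg_at(p3,hub)}, require {truck_at(t1,portB)}
    → {pkg_at(p3,hub), truck_at(t1,portB)}
  through step 1 (drive(t1,gate,portB)): drop {truck_at(t1,portB)}, keep {pkg_at(p3,hub)}, require {truck_at(t1,gate)}
    → {pkg_at(p3,hub), truck_at(t1,gate)}

== RESULT ==
["pkg_at(p3,hub)", "truck_at(t1,gate)"]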